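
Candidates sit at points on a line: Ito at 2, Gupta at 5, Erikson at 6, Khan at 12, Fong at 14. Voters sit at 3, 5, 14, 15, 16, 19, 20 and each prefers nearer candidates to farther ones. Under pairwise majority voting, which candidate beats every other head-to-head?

Fong

With single-peaked preferences on a line, the Condorcet winner is the candidate closest to the median voter.
The median voter (position 15) is closest to Fong at 14.
Check: Fong vs Erikson — voters closer to Fong: 5 of 7.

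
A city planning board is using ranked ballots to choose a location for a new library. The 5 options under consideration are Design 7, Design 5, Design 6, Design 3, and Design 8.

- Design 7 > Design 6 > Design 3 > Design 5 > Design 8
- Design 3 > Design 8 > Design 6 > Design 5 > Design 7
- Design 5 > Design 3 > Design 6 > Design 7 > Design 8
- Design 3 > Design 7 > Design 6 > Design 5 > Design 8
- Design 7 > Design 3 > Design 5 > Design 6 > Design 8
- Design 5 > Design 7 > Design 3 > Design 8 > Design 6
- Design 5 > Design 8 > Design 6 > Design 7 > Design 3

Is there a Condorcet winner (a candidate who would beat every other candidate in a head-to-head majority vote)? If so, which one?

None — there is no Condorcet winner

Head-to-head results (7 voters total):
Design 7 vs Design 5: Design 5 wins 4–3.
Design 7 vs Design 6: Design 7 wins 4–3.
Design 7 vs Design 3: Design 7 wins 4–3.
Design 7 vs Design 8: Design 7 wins 5–2.
Design 5 vs Design 6: Design 5 wins 4–3.
Design 5 vs Design 3: Design 3 wins 4–3.
Design 5 vs Design 8: Design 5 wins 6–1.
Design 6 vs Design 3: Design 3 wins 5–2.
Design 6 vs Design 8: Design 6 wins 4–3.
Design 3 vs Design 8: Design 3 wins 6–1.
No candidate beats all others: Design 7 beats Design 3 beats Design 5 beats Design 7, a majority cycle.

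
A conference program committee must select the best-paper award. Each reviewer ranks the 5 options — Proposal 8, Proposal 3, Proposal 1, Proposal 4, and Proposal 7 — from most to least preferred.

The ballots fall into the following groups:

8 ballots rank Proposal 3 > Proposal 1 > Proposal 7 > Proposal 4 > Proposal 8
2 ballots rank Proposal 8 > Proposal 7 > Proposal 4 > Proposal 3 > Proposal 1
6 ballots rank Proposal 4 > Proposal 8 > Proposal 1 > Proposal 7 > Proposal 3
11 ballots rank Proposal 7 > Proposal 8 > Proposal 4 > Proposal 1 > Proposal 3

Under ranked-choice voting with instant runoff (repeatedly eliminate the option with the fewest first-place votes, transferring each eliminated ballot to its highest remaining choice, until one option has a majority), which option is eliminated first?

Proposal 1

Round 1: Proposal 7 11, Proposal 3 8, Proposal 4 6, Proposal 8 2, Proposal 1 0. Proposal 1 has the fewest and is eliminated.
Round 2: Proposal 7 11, Proposal 3 8, Proposal 4 6, Proposal 8 2. Proposal 8 has the fewest and is eliminated.
Round 3: Proposal 7 13, Proposal 3 8, Proposal 4 6. Proposal 4 has the fewest and is eliminated.
Round 4: Proposal 7 19, Proposal 3 8. Proposal 7 has a majority.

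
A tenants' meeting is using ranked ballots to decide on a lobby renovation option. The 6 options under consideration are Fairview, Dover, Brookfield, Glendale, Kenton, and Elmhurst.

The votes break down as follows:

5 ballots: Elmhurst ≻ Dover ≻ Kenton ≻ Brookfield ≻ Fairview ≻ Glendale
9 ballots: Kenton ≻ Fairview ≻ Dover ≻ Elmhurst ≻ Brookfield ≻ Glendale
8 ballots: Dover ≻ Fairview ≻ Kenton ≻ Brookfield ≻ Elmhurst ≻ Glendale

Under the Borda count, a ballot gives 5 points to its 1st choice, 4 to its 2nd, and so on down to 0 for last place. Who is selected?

Dover

Borda scores:
  Fairview: 5·1 + 9·4 + 8·4 = 73
  Dover: 5·4 + 9·3 + 8·5 = 87
  Brookfield: 5·2 + 9·1 + 8·2 = 35
  Glendale: 5·0 + 9·0 + 8·0 = 0
  Kenton: 5·3 + 9·5 + 8·3 = 84
  Elmhurst: 5·5 + 9·2 + 8·1 = 51
Dover has the highest total.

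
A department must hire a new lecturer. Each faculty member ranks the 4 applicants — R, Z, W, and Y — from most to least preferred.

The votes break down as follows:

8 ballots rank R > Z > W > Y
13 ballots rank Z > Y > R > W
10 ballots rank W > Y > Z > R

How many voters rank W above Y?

Ballots ranking W above Y: 8+10 = 18.
Ballots ranking Y above W: 13.
So 18 of 31 voters prefer W to Y.

18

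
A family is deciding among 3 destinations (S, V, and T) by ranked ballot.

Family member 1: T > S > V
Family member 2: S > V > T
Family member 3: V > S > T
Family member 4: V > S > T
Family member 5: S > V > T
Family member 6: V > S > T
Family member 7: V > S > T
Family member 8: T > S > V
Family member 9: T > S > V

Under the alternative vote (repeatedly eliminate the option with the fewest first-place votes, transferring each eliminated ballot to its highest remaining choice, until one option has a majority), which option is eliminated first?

S

Round 1: V 4, T 3, S 2. S has the fewest and is eliminated.
Round 2: V 6, T 3. V has a majority.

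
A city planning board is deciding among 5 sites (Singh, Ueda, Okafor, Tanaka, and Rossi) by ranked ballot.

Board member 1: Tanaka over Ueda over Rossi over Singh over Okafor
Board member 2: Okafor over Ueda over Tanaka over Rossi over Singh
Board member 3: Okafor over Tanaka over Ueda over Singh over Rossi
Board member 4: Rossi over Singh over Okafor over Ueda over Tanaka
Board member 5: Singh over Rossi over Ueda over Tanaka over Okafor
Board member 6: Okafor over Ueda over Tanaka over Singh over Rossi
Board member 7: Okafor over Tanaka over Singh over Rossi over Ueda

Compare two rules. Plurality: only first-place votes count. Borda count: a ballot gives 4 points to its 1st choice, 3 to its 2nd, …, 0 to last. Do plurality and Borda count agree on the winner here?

Plurality first-place counts: Singh 1, Ueda 0, Okafor 4, Tanaka 1, Rossi 1 → Okafor.
Borda totals: Singh 12, Ueda 14, Okafor 18, Tanaka 15, Rossi 11 → Okafor.
The two rules agree on Okafor.

Yes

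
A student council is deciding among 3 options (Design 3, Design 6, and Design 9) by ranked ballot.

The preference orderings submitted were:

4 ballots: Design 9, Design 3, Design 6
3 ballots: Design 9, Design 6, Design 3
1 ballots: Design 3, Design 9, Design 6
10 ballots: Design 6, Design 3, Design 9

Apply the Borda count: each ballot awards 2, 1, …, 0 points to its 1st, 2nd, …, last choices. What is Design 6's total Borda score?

Borda scores:
  Design 3: 4·1 + 3·0 + 2 + 10·1 = 16
  Design 6: 4·0 + 3·1 + 0 + 10·2 = 23
  Design 9: 4·2 + 3·2 + 1 + 10·0 = 15

23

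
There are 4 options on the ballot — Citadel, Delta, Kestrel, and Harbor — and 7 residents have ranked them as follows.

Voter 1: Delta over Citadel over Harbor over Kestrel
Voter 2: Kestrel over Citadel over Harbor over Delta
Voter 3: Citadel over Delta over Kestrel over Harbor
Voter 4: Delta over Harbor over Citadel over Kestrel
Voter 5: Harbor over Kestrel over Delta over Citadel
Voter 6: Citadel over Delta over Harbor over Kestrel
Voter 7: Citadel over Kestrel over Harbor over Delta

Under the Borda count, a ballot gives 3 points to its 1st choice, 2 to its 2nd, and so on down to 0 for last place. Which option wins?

Citadel

Borda scores:
  Citadel: 2 + 2 + 3 + 1 + 0 + 3 + 3 = 14
  Delta: 3 + 0 + 2 + 3 + 1 + 2 + 0 = 11
  Kestrel: 0 + 3 + 1 + 0 + 2 + 0 + 2 = 8
  Harbor: 1 + 1 + 0 + 2 + 3 + 1 + 1 = 9
Citadel has the highest total.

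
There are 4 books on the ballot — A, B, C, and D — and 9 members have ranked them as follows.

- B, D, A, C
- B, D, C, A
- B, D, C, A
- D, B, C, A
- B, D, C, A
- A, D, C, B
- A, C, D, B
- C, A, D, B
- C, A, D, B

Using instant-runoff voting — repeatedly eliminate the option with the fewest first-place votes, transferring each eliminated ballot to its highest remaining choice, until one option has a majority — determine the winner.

Round 1: B 4, A 2, C 2, D 1. D has the fewest and is eliminated.
Round 2: B 5, A 2, C 2. B has a majority.

B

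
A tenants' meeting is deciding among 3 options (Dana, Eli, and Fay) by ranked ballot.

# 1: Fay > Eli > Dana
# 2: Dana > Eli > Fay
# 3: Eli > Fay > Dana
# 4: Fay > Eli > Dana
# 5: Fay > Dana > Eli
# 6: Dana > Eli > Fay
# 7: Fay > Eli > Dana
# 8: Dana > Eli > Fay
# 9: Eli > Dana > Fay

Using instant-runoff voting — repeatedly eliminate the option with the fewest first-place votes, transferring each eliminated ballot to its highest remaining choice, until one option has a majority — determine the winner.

Round 1: Fay 4, Dana 3, Eli 2. Eli has the fewest and is eliminated.
Round 2: Fay 5, Dana 4. Fay has a majority.

Fay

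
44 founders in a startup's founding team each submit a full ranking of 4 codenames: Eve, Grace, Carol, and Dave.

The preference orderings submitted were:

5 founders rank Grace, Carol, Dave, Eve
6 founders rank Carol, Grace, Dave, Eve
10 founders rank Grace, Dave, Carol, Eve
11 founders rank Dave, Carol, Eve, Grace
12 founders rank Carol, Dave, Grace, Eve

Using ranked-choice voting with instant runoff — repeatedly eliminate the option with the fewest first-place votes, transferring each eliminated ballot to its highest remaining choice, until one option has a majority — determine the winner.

Carol

Round 1: Carol 18, Grace 15, Dave 11, Eve 0. Eve has the fewest and is eliminated.
Round 2: Carol 18, Grace 15, Dave 11. Dave has the fewest and is eliminated.
Round 3: Carol 29, Grace 15. Carol has a majority.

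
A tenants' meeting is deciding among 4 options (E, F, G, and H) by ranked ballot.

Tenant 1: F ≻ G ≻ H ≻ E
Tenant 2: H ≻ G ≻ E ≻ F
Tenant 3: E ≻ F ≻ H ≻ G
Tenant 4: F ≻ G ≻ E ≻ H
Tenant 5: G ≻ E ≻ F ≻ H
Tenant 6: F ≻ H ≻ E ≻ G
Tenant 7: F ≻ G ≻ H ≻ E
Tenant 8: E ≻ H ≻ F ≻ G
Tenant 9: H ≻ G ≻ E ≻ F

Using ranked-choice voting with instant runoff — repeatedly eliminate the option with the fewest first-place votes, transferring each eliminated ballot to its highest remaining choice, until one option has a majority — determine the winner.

E

Round 1: F 4, E 2, H 2, G 1. G has the fewest and is eliminated.
Round 2: F 4, E 3, H 2. H has the fewest and is eliminated.
Round 3: E 5, F 4. E has a majority.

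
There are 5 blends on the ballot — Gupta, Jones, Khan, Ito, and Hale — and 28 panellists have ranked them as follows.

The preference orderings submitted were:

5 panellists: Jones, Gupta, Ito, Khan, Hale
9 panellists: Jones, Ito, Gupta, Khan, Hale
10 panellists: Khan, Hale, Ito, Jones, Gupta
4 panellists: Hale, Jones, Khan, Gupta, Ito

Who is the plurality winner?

Jones

First-place vote totals:
  Gupta: 0
  Jones: 14
  Khan: 10
  Ito: 0
  Hale: 4
Jones has the most first-place votes.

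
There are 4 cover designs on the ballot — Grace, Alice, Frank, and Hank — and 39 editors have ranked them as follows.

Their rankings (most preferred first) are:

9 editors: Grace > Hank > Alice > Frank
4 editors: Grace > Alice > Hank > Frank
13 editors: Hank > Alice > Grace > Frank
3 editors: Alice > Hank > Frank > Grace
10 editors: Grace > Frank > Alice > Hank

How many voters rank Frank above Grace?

Ballots ranking Frank above Grace: 3.
Ballots ranking Grace above Frank: 9+4+13+10 = 36.
So 3 of 39 voters prefer Frank to Grace.

3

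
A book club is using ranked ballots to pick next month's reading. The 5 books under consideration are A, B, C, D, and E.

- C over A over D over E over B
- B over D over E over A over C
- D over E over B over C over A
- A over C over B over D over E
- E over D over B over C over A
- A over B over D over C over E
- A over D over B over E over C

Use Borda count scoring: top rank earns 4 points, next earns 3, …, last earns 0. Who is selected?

Borda scores:
  A: 3 + 1 + 0 + 4 + 0 + 4 + 4 = 16
  B: 0 + 4 + 2 + 2 + 2 + 3 + 2 = 15
  C: 4 + 0 + 1 + 3 + 1 + 1 + 0 = 10
  D: 2 + 3 + 4 + 1 + 3 + 2 + 3 = 18
  E: 1 + 2 + 3 + 0 + 4 + 0 + 1 = 11
D has the highest total.

D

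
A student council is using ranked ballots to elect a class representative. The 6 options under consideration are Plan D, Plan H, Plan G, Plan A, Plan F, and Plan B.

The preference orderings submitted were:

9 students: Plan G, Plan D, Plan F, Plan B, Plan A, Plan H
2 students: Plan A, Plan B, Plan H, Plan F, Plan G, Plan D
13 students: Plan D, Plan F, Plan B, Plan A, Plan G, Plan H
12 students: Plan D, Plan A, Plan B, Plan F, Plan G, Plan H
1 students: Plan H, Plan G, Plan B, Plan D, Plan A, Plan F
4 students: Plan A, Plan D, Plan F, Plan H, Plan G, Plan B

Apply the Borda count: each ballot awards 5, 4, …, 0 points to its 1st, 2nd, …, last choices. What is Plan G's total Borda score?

Borda scores:
  Plan D: 9·4 + 2·0 + 13·5 + 12·5 + 2 + 4·4 = 179
  Plan H: 9·0 + 2·3 + 13·0 + 12·0 + 5 + 4·2 = 19
  Plan G: 9·5 + 2·1 + 13·1 + 12·1 + 4 + 4·1 = 80
  Plan A: 9·1 + 2·5 + 13·2 + 12·4 + 1 + 4·5 = 114
  Plan F: 9·3 + 2·2 + 13·4 + 12·2 + 0 + 4·3 = 119
  Plan B: 9·2 + 2·4 + 13·3 + 12·3 + 3 + 4·0 = 104

80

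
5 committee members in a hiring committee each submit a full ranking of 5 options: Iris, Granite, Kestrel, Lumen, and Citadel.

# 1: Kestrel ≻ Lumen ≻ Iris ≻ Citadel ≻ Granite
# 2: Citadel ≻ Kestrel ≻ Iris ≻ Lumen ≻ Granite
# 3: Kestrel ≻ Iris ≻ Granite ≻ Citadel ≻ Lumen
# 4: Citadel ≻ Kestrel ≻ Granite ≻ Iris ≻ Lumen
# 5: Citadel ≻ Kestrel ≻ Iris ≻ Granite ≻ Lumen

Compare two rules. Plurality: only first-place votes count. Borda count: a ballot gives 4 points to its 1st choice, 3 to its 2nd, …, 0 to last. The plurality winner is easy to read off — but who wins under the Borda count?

Kestrel

Plurality first-place counts: Iris 0, Granite 0, Kestrel 2, Lumen 0, Citadel 3 → Citadel.
Borda totals: Iris 10, Granite 5, Kestrel 17, Lumen 4, Citadel 14 → Kestrel.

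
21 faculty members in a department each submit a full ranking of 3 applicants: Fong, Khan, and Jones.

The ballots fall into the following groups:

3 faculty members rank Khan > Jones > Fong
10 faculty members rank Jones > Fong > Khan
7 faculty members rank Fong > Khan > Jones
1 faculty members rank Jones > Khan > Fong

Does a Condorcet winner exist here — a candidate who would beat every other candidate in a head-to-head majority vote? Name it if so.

Head-to-head results (21 voters total):
Fong vs Khan: Fong wins 17–4.
Fong vs Jones: Jones wins 14–7.
Khan vs Jones: Jones wins 11–10.
Jones beats each rival — Fong (14–7), Khan (11–10) — so Jones is the Condorcet winner.

Jones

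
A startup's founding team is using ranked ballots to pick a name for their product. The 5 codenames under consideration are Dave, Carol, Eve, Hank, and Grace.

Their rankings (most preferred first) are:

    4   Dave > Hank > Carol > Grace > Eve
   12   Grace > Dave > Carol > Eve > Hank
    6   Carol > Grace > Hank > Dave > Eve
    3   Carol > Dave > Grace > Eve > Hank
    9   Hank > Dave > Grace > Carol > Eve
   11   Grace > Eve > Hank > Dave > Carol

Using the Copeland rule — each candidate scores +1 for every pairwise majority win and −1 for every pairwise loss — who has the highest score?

Grace

Pairwise results:
  Dave vs Carol: Dave wins 36–9.
  Dave vs Eve: Dave wins 34–11.
  Dave vs Hank: Hank wins 26–19.
  Dave vs Grace: Grace wins 29–16.
  Carol vs Eve: Carol wins 34–11.
  Carol vs Hank: Hank wins 24–21.
  Carol vs Grace: Grace wins 32–13.
  Eve vs Hank: Eve wins 26–19.
  Eve vs Grace: Grace wins 45–0.
  Hank vs Grace: Grace wins 32–13.
Copeland scores (wins − losses):
  Dave: 2 − 2 = 0
  Carol: 1 − 3 = -2
  Eve: 1 − 3 = -2
  Hank: 2 − 2 = 0
  Grace: 4 − 0 = 4
Grace has the best Copeland score.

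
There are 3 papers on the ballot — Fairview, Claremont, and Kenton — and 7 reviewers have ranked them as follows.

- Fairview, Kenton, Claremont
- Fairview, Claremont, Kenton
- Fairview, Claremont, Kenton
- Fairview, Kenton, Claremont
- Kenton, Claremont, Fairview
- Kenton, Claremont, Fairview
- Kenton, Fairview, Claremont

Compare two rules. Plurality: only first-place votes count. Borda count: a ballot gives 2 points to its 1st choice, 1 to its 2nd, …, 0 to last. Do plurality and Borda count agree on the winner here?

Yes

Plurality first-place counts: Fairview 4, Claremont 0, Kenton 3 → Fairview.
Borda totals: Fairview 9, Claremont 4, Kenton 8 → Fairview.
The two rules agree on Fairview.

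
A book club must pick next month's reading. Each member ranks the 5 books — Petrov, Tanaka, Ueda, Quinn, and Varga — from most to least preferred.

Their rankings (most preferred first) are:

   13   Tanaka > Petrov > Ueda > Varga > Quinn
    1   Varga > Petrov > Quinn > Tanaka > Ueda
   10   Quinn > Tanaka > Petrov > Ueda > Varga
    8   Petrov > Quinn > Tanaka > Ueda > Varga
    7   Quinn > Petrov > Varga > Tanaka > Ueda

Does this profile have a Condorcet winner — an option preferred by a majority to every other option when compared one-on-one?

Head-to-head results (39 voters total):
Petrov vs Tanaka: Tanaka wins 23–16.
Petrov vs Ueda: Petrov wins 39–0.
Petrov vs Quinn: Petrov wins 22–17.
Petrov vs Varga: Petrov wins 38–1.
Tanaka vs Ueda: Tanaka wins 39–0.
Tanaka vs Quinn: Quinn wins 26–13.
Tanaka vs Varga: Tanaka wins 31–8.
Ueda vs Quinn: Quinn wins 26–13.
Ueda vs Varga: Ueda wins 31–8.
Quinn vs Varga: Quinn wins 25–14.
No candidate beats all others: Petrov beats Quinn beats Tanaka beats Petrov, a majority cycle.

No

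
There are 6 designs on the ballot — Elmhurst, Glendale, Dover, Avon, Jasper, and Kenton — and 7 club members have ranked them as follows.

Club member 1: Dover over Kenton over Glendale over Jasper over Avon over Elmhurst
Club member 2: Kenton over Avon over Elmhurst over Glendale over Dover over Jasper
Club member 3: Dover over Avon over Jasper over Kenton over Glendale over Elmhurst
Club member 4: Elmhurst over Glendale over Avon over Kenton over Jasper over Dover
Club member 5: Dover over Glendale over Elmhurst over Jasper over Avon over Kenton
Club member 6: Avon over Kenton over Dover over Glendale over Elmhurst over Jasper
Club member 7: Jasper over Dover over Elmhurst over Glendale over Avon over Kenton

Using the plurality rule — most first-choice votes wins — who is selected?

First-place vote totals:
  Elmhurst: 1
  Glendale: 0
  Dover: 3
  Avon: 1
  Jasper: 1
  Kenton: 1
Dover has the most first-place votes.

Dover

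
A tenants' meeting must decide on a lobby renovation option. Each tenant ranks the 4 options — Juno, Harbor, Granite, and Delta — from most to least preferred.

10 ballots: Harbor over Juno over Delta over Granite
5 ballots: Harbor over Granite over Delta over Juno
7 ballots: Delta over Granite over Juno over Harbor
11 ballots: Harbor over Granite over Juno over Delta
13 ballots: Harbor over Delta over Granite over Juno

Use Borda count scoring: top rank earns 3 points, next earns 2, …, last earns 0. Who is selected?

Harbor

Borda scores:
  Juno: 10·2 + 5·0 + 7·1 + 11·1 + 13·0 = 38
  Harbor: 10·3 + 5·3 + 7·0 + 11·3 + 13·3 = 117
  Granite: 10·0 + 5·2 + 7·2 + 11·2 + 13·1 = 59
  Delta: 10·1 + 5·1 + 7·3 + 11·0 + 13·2 = 62
Harbor has the highest total.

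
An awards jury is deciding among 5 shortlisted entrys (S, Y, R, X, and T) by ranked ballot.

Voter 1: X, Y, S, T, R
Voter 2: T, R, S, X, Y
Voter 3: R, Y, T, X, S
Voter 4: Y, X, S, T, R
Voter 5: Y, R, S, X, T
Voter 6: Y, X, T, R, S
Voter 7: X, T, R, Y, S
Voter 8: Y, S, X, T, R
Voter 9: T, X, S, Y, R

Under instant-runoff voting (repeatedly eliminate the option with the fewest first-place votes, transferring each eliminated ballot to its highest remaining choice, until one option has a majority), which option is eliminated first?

Round 1: Y 4, X 2, T 2, R 1, S 0. S has the fewest and is eliminated.
Round 2: Y 4, X 2, T 2, R 1. R has the fewest and is eliminated.
Round 3: Y 5, X 2, T 2. Y has a majority.

S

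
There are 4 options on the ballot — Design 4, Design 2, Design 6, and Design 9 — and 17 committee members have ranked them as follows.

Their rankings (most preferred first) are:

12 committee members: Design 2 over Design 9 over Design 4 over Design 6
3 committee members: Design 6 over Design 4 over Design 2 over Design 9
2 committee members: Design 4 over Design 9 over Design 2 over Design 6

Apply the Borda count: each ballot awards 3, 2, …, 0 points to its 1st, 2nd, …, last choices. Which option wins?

Design 2

Borda scores:
  Design 4: 12·1 + 3·2 + 2·3 = 24
  Design 2: 12·3 + 3·1 + 2·1 = 41
  Design 6: 12·0 + 3·3 + 2·0 = 9
  Design 9: 12·2 + 3·0 + 2·2 = 28
Design 2 has the highest total.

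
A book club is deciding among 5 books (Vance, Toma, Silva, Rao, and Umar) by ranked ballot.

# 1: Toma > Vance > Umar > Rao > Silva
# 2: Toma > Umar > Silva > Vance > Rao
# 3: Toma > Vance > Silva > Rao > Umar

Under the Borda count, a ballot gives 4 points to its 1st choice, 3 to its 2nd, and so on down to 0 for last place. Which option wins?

Borda scores:
  Vance: 3 + 1 + 3 = 7
  Toma: 4 + 4 + 4 = 12
  Silva: 0 + 2 + 2 = 4
  Rao: 1 + 0 + 1 = 2
  Umar: 2 + 3 + 0 = 5
Toma has the highest total.

Toma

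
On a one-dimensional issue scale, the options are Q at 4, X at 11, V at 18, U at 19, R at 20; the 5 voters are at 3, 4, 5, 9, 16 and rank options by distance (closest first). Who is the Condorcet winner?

With single-peaked preferences on a line, the Condorcet winner is the candidate closest to the median voter.
The median voter (position 5) is closest to Q at 4.
Check: Q vs V — voters closer to Q: 4 of 5.

Q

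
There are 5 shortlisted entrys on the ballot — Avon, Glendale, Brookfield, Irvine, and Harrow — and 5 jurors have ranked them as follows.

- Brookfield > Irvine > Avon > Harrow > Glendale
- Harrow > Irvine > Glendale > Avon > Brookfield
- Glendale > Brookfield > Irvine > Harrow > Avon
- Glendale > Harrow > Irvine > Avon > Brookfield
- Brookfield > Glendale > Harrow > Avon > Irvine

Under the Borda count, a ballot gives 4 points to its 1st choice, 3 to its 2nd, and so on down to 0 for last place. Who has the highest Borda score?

Glendale

Borda scores:
  Avon: 2 + 1 + 0 + 1 + 1 = 5
  Glendale: 0 + 2 + 4 + 4 + 3 = 13
  Brookfield: 4 + 0 + 3 + 0 + 4 = 11
  Irvine: 3 + 3 + 2 + 2 + 0 = 10
  Harrow: 1 + 4 + 1 + 3 + 2 = 11
Glendale has the highest total.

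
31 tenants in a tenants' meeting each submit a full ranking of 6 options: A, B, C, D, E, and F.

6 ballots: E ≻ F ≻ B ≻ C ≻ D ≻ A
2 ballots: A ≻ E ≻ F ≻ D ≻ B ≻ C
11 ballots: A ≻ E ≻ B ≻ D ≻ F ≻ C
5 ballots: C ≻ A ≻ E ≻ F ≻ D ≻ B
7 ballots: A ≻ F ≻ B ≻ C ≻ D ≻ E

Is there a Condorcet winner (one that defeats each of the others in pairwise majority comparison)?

Head-to-head results (31 voters total):
A vs B: A wins 25–6.
A vs C: A wins 20–11.
A vs D: A wins 25–6.
A vs E: A wins 25–6.
A vs F: A wins 25–6.
B vs C: B wins 26–5.
B vs D: B wins 24–7.
B vs E: E wins 24–7.
B vs F: F wins 20–11.
C vs D: C wins 18–13.
C vs E: E wins 19–12.
C vs F: F wins 26–5.
D vs E: E wins 24–7.
D vs F: F wins 20–11.
E vs F: E wins 24–7.
A beats each rival — B (25–6), C (20–11), D (25–6), E (25–6), F (25–6) — so A is the Condorcet winner.

Yes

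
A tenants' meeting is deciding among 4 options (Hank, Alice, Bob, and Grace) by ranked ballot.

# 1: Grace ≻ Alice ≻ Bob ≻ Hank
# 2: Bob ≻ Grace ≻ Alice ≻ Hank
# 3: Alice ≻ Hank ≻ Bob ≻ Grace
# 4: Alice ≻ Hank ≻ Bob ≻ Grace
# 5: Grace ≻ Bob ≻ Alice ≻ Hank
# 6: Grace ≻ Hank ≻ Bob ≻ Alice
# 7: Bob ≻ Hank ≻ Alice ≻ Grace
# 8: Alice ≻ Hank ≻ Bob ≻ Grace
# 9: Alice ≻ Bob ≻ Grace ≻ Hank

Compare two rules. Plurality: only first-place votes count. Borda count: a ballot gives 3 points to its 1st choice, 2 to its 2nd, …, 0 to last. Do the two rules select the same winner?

Plurality first-place counts: Hank 0, Alice 4, Bob 2, Grace 3 → Alice.
Borda totals: Hank 10, Alice 17, Bob 15, Grace 12 → Alice.
The two rules agree on Alice.

Yes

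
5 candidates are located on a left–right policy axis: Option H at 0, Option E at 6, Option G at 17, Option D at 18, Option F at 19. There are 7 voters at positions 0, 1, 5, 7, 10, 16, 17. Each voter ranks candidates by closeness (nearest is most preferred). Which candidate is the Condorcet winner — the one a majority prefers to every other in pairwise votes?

With single-peaked preferences on a line, the Condorcet winner is the candidate closest to the median voter.
The median voter (position 7) is closest to Option E at 6.
Check: Option E vs Option G — voters closer to Option E: 5 of 7.

Option E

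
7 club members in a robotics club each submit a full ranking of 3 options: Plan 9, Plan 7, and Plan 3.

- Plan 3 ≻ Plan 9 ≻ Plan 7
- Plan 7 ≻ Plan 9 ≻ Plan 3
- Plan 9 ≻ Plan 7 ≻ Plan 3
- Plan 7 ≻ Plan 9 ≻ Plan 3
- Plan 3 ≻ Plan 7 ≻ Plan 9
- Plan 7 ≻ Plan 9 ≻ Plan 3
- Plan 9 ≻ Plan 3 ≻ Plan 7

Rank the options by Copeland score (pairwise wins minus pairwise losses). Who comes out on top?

Plan 7

Pairwise results:
  Plan 9 vs Plan 7: Plan 7 wins 4–3.
  Plan 9 vs Plan 3: Plan 9 wins 5–2.
  Plan 7 vs Plan 3: Plan 7 wins 4–3.
Copeland scores (wins − losses):
  Plan 9: 1 − 1 = 0
  Plan 7: 2 − 0 = 2
  Plan 3: 0 − 2 = -2
Plan 7 has the best Copeland score.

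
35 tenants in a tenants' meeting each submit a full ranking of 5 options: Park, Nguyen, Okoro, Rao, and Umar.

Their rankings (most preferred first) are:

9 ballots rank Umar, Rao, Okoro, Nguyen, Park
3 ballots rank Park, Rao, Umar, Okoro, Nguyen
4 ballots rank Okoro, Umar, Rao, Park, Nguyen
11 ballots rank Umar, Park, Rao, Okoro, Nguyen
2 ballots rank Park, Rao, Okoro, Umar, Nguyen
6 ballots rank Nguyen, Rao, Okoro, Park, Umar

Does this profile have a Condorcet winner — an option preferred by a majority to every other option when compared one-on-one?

Yes

Head-to-head results (35 voters total):
Park vs Nguyen: Park wins 20–15.
Park vs Okoro: Okoro wins 19–16.
Park vs Rao: Rao wins 19–16.
Park vs Umar: Umar wins 24–11.
Nguyen vs Okoro: Okoro wins 29–6.
Nguyen vs Rao: Rao wins 29–6.
Nguyen vs Umar: Umar wins 29–6.
Okoro vs Rao: Rao wins 31–4.
Okoro vs Umar: Umar wins 23–12.
Rao vs Umar: Umar wins 24–11.
Umar beats each rival — Park (24–11), Nguyen (29–6), Okoro (23–12), Rao (24–11) — so Umar is the Condorcet winner.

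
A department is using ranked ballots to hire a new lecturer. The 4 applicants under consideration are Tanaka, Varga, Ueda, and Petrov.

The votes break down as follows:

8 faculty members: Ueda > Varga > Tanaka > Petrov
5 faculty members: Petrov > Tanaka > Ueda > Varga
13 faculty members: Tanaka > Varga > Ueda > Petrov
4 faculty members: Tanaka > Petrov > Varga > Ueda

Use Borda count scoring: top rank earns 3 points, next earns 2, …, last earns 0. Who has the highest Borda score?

Tanaka

Borda scores:
  Tanaka: 8·1 + 5·2 + 13·3 + 4·3 = 69
  Varga: 8·2 + 5·0 + 13·2 + 4·1 = 46
  Ueda: 8·3 + 5·1 + 13·1 + 4·0 = 42
  Petrov: 8·0 + 5·3 + 13·0 + 4·2 = 23
Tanaka has the highest total.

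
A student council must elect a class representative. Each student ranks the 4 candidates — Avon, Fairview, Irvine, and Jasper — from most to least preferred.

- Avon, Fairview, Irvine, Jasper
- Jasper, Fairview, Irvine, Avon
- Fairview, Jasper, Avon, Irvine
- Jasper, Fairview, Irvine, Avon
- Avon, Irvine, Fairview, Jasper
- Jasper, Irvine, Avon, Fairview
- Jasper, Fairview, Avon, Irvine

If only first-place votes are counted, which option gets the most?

Jasper

First-place vote totals:
  Avon: 2
  Fairview: 1
  Irvine: 0
  Jasper: 4
Jasper has the most first-place votes.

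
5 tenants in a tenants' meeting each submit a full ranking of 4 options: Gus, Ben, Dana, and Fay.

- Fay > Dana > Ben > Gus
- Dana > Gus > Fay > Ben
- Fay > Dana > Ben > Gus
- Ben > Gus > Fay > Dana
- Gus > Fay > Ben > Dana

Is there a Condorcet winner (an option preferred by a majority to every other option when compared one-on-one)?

Head-to-head results (5 voters total):
Gus vs Ben: Ben wins 3–2.
Gus vs Dana: Dana wins 3–2.
Gus vs Fay: Gus wins 3–2.
Ben vs Dana: Dana wins 3–2.
Ben vs Fay: Fay wins 4–1.
Dana vs Fay: Fay wins 4–1.
No candidate beats all others: Gus beats Fay beats Ben beats Gus, a majority cycle.

No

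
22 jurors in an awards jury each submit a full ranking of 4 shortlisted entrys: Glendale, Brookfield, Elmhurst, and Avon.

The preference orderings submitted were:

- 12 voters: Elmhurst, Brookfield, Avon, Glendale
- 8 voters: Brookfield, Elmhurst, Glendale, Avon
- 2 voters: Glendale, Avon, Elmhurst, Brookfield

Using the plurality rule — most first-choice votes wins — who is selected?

Elmhurst

First-place vote totals:
  Glendale: 2
  Brookfield: 8
  Elmhurst: 12
  Avon: 0
Elmhurst has the most first-place votes.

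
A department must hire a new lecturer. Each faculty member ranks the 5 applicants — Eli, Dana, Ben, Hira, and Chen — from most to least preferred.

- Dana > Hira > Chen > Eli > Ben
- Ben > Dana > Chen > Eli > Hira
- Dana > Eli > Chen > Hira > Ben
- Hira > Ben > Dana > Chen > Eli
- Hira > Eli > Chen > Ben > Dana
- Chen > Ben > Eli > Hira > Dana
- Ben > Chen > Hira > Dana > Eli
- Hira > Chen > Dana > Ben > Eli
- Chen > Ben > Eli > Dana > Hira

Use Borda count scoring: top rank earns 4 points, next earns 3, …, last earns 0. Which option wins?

Borda scores:
  Eli: 1 + 1 + 3 + 0 + 3 + 2 + 0 + 0 + 2 = 12
  Dana: 4 + 3 + 4 + 2 + 0 + 0 + 1 + 2 + 1 = 17
  Ben: 0 + 4 + 0 + 3 + 1 + 3 + 4 + 1 + 3 = 19
  Hira: 3 + 0 + 1 + 4 + 4 + 1 + 2 + 4 + 0 = 19
  Chen: 2 + 2 + 2 + 1 + 2 + 4 + 3 + 3 + 4 = 23
Chen has the highest total.

Chen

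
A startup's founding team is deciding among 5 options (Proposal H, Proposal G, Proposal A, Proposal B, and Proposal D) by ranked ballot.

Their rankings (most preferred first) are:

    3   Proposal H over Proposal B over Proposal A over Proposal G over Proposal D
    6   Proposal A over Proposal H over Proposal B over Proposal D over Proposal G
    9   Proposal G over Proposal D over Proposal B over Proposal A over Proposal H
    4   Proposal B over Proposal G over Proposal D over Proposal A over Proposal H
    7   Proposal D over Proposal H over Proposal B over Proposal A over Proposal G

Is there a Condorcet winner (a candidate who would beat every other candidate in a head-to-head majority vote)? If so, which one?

Head-to-head results (29 voters total):
Proposal H vs Proposal G: Proposal H wins 16–13.
Proposal H vs Proposal A: Proposal A wins 19–10.
Proposal H vs Proposal B: Proposal H wins 16–13.
Proposal H vs Proposal D: Proposal D wins 20–9.
Proposal G vs Proposal A: Proposal A wins 16–13.
Proposal G vs Proposal B: Proposal B wins 20–9.
Proposal G vs Proposal D: Proposal G wins 16–13.
Proposal A vs Proposal B: Proposal B wins 23–6.
Proposal A vs Proposal D: Proposal D wins 20–9.
Proposal B vs Proposal D: Proposal D wins 16–13.
No candidate beats all others: Proposal H beats Proposal G beats Proposal D beats Proposal H, a majority cycle.

There is no Condorcet winner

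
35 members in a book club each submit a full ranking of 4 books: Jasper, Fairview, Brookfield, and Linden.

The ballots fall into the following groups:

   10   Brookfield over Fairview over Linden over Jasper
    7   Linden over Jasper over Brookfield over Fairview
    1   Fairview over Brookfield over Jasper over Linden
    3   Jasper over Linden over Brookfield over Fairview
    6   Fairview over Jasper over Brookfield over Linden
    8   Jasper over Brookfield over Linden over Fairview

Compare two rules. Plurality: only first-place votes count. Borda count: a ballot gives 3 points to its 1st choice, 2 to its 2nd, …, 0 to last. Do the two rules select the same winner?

No

Plurality first-place counts: Jasper 11, Fairview 7, Brookfield 10, Linden 7 → Jasper.
Borda totals: Jasper 60, Fairview 41, Brookfield 64, Linden 45 → Brookfield.
The two rules disagree: plurality picks Jasper, Borda picks Brookfield.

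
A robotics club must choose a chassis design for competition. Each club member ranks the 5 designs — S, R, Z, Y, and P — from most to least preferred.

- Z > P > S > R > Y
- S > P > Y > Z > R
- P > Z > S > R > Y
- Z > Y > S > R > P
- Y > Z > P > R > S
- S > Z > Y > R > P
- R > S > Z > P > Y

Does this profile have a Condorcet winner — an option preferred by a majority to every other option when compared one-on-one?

Head-to-head results (7 voters total):
S vs R: S wins 5–2.
S vs Z: Z wins 4–3.
S vs Y: S wins 5–2.
S vs P: S wins 4–3.
R vs Z: Z wins 6–1.
R vs Y: Y wins 4–3.
R vs P: P wins 4–3.
Z vs Y: Z wins 5–2.
Z vs P: Z wins 5–2.
Y vs P: P wins 4–3.
Z beats each rival — S (4–3), R (6–1), Y (5–2), P (5–2) — so Z is the Condorcet winner.

Yes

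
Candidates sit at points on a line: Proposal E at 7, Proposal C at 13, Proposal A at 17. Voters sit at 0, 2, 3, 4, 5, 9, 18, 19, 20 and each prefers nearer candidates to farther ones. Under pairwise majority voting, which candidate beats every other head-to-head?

Proposal E

With single-peaked preferences on a line, the Condorcet winner is the candidate closest to the median voter.
The median voter (position 5) is closest to Proposal E at 7.
Check: Proposal E vs Proposal C — voters closer to Proposal E: 6 of 9.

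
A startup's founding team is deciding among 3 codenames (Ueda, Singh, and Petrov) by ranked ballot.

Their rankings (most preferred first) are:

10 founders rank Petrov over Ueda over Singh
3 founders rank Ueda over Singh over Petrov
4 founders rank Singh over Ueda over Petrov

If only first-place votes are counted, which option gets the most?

First-place vote totals:
  Ueda: 3
  Singh: 4
  Petrov: 10
Petrov has the most first-place votes.

Petrov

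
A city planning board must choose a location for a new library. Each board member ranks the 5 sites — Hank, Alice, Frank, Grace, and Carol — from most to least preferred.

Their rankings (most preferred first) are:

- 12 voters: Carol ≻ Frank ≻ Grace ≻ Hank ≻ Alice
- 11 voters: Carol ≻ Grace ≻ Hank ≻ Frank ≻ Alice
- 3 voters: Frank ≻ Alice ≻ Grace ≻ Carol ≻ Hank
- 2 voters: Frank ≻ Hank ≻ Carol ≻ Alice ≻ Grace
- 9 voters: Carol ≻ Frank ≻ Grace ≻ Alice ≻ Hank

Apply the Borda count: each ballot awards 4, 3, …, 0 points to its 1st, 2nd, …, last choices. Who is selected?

Carol

Borda scores:
  Hank: 12·1 + 11·2 + 3·0 + 2·3 + 9·0 = 40
  Alice: 12·0 + 11·0 + 3·3 + 2·1 + 9·1 = 20
  Frank: 12·3 + 11·1 + 3·4 + 2·4 + 9·3 = 94
  Grace: 12·2 + 11·3 + 3·2 + 2·0 + 9·2 = 81
  Carol: 12·4 + 11·4 + 3·1 + 2·2 + 9·4 = 135
Carol has the highest total.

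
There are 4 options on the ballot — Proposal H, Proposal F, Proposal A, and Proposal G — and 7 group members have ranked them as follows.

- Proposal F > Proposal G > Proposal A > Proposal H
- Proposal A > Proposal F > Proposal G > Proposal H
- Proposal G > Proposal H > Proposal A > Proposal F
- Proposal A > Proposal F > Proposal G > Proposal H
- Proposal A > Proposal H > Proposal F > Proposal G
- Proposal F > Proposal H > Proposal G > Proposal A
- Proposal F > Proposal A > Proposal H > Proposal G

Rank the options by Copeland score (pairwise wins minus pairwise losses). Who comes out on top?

Pairwise results:
  Proposal H vs Proposal F: Proposal F wins 5–2.
  Proposal H vs Proposal A: Proposal A wins 5–2.
  Proposal H vs Proposal G: Proposal G wins 4–3.
  Proposal F vs Proposal A: Proposal A wins 4–3.
  Proposal F vs Proposal G: Proposal F wins 6–1.
  Proposal A vs Proposal G: Proposal A wins 4–3.
Copeland scores (wins − losses):
  Proposal H: 0 − 3 = -3
  Proposal F: 2 − 1 = 1
  Proposal A: 3 − 0 = 3
  Proposal G: 1 − 2 = -1
Proposal A has the best Copeland score.

Proposal A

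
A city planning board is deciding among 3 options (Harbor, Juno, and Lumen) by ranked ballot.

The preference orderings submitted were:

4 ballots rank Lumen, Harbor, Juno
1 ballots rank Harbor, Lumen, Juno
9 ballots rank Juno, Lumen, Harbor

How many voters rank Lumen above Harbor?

13

Ballots ranking Lumen above Harbor: 4+9 = 13.
Ballots ranking Harbor above Lumen: 1.
So 13 of 14 voters prefer Lumen to Harbor.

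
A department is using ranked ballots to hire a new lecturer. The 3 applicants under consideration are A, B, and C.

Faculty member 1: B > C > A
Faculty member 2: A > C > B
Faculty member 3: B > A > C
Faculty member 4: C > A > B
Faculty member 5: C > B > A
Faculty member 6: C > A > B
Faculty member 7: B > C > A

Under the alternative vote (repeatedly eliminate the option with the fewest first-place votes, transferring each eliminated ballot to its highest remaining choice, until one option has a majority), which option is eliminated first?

Round 1: B 3, C 3, A 1. A has the fewest and is eliminated.
Round 2: C 4, B 3. C has a majority.

A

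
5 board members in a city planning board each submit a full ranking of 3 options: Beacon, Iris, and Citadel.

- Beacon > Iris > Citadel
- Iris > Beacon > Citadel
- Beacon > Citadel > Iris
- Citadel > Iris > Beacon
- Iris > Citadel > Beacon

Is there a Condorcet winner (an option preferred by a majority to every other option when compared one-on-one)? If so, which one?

Iris

Head-to-head results (5 voters total):
Beacon vs Iris: Iris wins 3–2.
Beacon vs Citadel: Beacon wins 3–2.
Iris vs Citadel: Iris wins 3–2.
Iris beats each rival — Beacon (3–2), Citadel (3–2) — so Iris is the Condorcet winner.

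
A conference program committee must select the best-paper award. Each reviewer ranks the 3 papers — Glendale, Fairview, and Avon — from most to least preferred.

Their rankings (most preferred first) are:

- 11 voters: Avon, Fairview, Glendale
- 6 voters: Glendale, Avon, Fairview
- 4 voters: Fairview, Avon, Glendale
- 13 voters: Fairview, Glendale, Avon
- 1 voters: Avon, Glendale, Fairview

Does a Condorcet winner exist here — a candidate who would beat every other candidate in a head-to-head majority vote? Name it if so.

Head-to-head results (35 voters total):
Glendale vs Fairview: Fairview wins 28–7.
Glendale vs Avon: Glendale wins 19–16.
Fairview vs Avon: Avon wins 18–17.
No candidate beats all others: Glendale beats Avon beats Fairview beats Glendale, a majority cycle.

None — there is no Condorcet winner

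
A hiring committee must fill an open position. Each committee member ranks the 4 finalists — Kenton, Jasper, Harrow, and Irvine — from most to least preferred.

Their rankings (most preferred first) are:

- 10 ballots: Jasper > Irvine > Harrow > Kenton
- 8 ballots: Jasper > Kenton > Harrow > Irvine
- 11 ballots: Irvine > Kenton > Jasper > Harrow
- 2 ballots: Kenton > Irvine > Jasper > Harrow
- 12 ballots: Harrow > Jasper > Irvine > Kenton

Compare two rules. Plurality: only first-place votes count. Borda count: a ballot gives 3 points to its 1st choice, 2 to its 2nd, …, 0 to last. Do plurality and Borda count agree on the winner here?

Yes

Plurality first-place counts: Kenton 2, Jasper 18, Harrow 12, Irvine 11 → Jasper.
Borda totals: Kenton 44, Jasper 91, Harrow 54, Irvine 69 → Jasper.
The two rules agree on Jasper.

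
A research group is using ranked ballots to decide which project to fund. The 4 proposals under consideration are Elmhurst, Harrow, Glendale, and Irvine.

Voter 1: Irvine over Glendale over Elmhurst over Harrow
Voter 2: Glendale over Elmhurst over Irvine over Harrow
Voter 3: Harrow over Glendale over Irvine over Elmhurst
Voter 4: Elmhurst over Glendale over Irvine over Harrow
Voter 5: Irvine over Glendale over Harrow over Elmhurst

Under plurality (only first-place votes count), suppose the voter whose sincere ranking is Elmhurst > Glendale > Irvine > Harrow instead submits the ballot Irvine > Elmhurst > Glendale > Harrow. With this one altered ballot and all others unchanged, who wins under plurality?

Irvine

First-place totals with the altered ballot: Elmhurst 0, Harrow 1, Glendale 1, Irvine 3.
The winner is unchanged: still Irvine.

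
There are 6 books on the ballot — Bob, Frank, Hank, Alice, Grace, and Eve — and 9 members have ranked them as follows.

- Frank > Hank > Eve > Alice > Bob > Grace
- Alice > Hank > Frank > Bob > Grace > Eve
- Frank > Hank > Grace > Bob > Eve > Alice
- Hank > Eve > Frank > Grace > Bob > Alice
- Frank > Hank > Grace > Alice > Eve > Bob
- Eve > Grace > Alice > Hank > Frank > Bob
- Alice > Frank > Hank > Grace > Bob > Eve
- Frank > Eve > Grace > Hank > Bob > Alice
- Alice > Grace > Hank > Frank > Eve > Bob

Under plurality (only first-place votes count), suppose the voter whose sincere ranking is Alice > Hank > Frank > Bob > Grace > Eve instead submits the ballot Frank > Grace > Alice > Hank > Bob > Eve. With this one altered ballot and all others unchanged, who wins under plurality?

Frank

First-place totals with the altered ballot: Bob 0, Frank 5, Hank 1, Alice 2, Grace 0, Eve 1.
The winner is unchanged: still Frank.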